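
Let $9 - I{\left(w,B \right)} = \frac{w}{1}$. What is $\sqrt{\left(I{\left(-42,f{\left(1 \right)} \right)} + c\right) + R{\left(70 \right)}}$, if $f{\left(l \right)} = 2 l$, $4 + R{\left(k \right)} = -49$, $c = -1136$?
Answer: $i \sqrt{1138} \approx 33.734 i$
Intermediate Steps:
$R{\left(k \right)} = -53$ ($R{\left(k \right)} = -4 - 49 = -53$)
$I{\left(w,B \right)} = 9 - w$ ($I{\left(w,B \right)} = 9 - \frac{w}{1} = 9 - w 1 = 9 - w$)
$\sqrt{\left(I{\left(-42,f{\left(1 \right)} \right)} + c\right) + R{\left(70 \right)}} = \sqrt{\left(\left(9 - -42\right) - 1136\right) - 53} = \sqrt{\left(\left(9 + 42\right) - 1136\right) - 53} = \sqrt{\left(51 - 1136\right) - 53} = \sqrt{-1085 - 53} = \sqrt{-1138} = i \sqrt{1138}$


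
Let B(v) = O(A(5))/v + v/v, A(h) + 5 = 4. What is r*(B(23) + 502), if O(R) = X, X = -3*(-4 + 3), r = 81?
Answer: 937332/23 ≈ 40754.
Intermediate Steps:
X = 3 (X = -3*(-1) = 3)
A(h) = -1 (A(h) = -5 + 4 = -1)
O(R) = 3
B(v) = 1 + 3/v (B(v) = 3/v + v/v = 3/v + 1 = 1 + 3/v)
r*(B(23) + 502) = 81*((3 + 23)/23 + 502) = 81*((1/23)*26 + 502) = 81*(26/23 + 502) = 81*(11572/23) = 937332/23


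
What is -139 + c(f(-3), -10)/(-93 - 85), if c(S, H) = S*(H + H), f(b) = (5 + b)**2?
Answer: -12331/89 ≈ -138.55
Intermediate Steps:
c(S, H) = 2*H*S (c(S, H) = S*(2*H) = 2*H*S)
-139 + c(f(-3), -10)/(-93 - 85) = -139 + (2*(-10)*(5 - 3)**2)/(-93 - 85) = -139 + (2*(-10)*2**2)/(-178) = -139 - (-10)*4/89 = -139 - 1/178*(-80) = -139 + 40/89 = -12331/89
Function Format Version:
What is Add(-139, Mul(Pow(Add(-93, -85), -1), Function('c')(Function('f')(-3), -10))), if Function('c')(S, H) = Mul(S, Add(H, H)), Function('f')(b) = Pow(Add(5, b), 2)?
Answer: Rational(-12331, 89) ≈ -138.55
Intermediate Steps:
Function('c')(S, H) = Mul(2, H, S) (Function('c')(S, H) = Mul(S, Mul(2, H)) = Mul(2, H, S))
Add(-139, Mul(Pow(Add(-93, -85), -1), Function('c')(Function('f')(-3), -10))) = Add(-139, Mul(Pow(Add(-93, -85), -1), Mul(2, -10, Pow(Add(5, -3), 2)))) = Add(-139, Mul(Pow(-178, -1), Mul(2, -10, Pow(2, 2)))) = Add(-139, Mul(Rational(-1, 178), Mul(2, -10, 4))) = Add(-139, Mul(Rational(-1, 178), -80)) = Add(-139, Rational(40, 89)) = Rational(-12331, 89)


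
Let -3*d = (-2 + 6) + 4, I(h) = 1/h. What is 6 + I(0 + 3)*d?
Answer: 46/9 ≈ 5.1111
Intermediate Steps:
d = -8/3 (d = -((-2 + 6) + 4)/3 = -(4 + 4)/3 = -⅓*8 = -8/3 ≈ -2.6667)
6 + I(0 + 3)*d = 6 - 8/3/(0 + 3) = 6 - 8/3/3 = 6 + (⅓)*(-8/3) = 6 - 8/9 = 46/9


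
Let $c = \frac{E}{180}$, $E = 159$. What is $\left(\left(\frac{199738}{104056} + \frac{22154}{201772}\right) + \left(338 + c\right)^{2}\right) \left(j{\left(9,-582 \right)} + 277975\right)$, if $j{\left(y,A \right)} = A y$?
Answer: $\frac{73983130218686230856993}{2362003563600} \approx 3.1322 \cdot 10^{10}$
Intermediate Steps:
$c = \frac{53}{60}$ ($c = \frac{159}{180} = 159 \cdot \frac{1}{180} = \frac{53}{60} \approx 0.88333$)
$\left(\left(\frac{199738}{104056} + \frac{22154}{201772}\right) + \left(338 + c\right)^{2}\right) \left(j{\left(9,-582 \right)} + 277975\right) = \left(\left(\frac{199738}{104056} + \frac{22154}{201772}\right) + \left(338 + \frac{53}{60}\right)^{2}\right) \left(\left(-582\right) 9 + 277975\right) = \left(\left(199738 \cdot \frac{1}{104056} + 22154 \cdot \frac{1}{201772}\right) + \left(\frac{20333}{60}\right)^{2}\right) \left(-5238 + 277975\right) = \left(\left(\frac{99869}{52028} + \frac{11077}{100886}\right) + \frac{413430889}{3600}\right) 272737 = \left(\frac{5325849045}{2624448404} + \frac{413430889}{3600}\right) 272737 = \frac{271261802464228289}{2362003563600} \cdot 272737 = \frac{73983130218686230856993}{2362003563600}$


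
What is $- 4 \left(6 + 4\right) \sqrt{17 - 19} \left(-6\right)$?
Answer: $240 i \sqrt{2} \approx 339.41 i$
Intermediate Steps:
$- 4 \left(6 + 4\right) \sqrt{17 - 19} \left(-6\right) = \left(-4\right) 10 \sqrt{-2} \left(-6\right) = - 40 i \sqrt{2} \left(-6\right) = 240 i \sqrt{2}$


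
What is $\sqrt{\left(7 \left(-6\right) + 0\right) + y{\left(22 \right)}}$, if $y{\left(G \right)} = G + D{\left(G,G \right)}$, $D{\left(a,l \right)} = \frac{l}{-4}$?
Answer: $\frac{i \sqrt{102}}{2} \approx 5.0498 i$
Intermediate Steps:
$D{\left(a,l \right)} = - \frac{l}{4}$ ($D{\left(a,l \right)} = l \left(- \frac{1}{4}\right) = - \frac{l}{4}$)
$y{\left(G \right)} = \frac{3 G}{4}$ ($y{\left(G \right)} = G - \frac{G}{4} = \frac{3 G}{4}$)
$\sqrt{\left(7 \left(-6\right) + 0\right) + y{\left(22 \right)}} = \sqrt{\left(7 \left(-6\right) + 0\right) + \frac{3}{4} \cdot 22} = \sqrt{\left(-42 + 0\right) + \frac{33}{2}} = \sqrt{-42 + \frac{33}{2}} = \sqrt{- \frac{51}{2}} = \frac{i \sqrt{102}}{2}$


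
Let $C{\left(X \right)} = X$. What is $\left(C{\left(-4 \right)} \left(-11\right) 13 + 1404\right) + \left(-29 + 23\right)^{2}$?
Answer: $2012$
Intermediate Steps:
$\left(C{\left(-4 \right)} \left(-11\right) 13 + 1404\right) + \left(-29 + 23\right)^{2} = \left(\left(-4\right) \left(-11\right) 13 + 1404\right) + \left(-29 + 23\right)^{2} = \left(44 \cdot 13 + 1404\right) + \left(-6\right)^{2} = \left(572 + 1404\right) + 36 = 1976 + 36 = 2012$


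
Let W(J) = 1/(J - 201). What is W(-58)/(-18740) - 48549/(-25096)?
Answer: 58910091109/30451862840 ≈ 1.9345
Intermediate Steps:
W(J) = 1/(-201 + J)
W(-58)/(-18740) - 48549/(-25096) = 1/(-201 - 58*(-18740)) - 48549/(-25096) = -1/18740/(-259) - 48549*(-1/25096) = -1/259*(-1/18740) + 48549/25096 = 1/4853660 + 48549/25096 = 58910091109/30451862840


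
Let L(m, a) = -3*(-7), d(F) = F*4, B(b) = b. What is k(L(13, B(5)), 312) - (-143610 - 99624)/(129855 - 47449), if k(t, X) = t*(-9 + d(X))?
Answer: 1072182474/41203 ≈ 26022.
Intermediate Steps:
d(F) = 4*F
L(m, a) = 21
k(t, X) = t*(-9 + 4*X)
k(L(13, B(5)), 312) - (-143610 - 99624)/(129855 - 47449) = 21*(-9 + 4*312) - (-143610 - 99624)/(129855 - 47449) = 21*(-9 + 1248) - (-243234)/82406 = 21*1239 - (-243234)/82406 = 26019 - 1*(-121617/41203) = 26019 + 121617/41203 = 1072182474/41203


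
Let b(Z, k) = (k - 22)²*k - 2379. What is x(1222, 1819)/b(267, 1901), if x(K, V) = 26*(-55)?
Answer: -65/305079371 ≈ -2.1306e-7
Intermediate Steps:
x(K, V) = -1430
b(Z, k) = -2379 + k*(-22 + k)² (b(Z, k) = (-22 + k)²*k - 2379 = k*(-22 + k)² - 2379 = -2379 + k*(-22 + k)²)
x(1222, 1819)/b(267, 1901) = -1430/(-2379 + 1901*(-22 + 1901)²) = -1430/(-2379 + 1901*1879²) = -1430/(-2379 + 1901*3530641) = -1430/(-2379 + 6711748541) = -1430/6711746162 = -1430*1/6711746162 = -65/305079371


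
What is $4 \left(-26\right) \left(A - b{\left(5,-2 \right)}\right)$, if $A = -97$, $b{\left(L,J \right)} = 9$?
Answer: $11024$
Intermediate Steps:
$4 \left(-26\right) \left(A - b{\left(5,-2 \right)}\right) = 4 \left(-26\right) \left(-97 - 9\right) = - 104 \left(-97 - 9\right) = \left(-104\right) \left(-106\right) = 11024$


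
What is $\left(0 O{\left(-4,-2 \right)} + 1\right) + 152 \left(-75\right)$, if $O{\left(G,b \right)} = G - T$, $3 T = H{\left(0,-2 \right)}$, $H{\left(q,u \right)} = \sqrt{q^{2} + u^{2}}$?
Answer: $-11399$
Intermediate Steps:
$T = \frac{2}{3}$ ($T = \frac{\sqrt{0^{2} + \left(-2\right)^{2}}}{3} = \frac{\sqrt{0 + 4}}{3} = \frac{\sqrt{4}}{3} = \frac{1}{3} \cdot 2 = \frac{2}{3} \approx 0.66667$)
$O{\left(G,b \right)} = - \frac{2}{3} + G$ ($O{\left(G,b \right)} = G - \frac{2}{3} = - \frac{2}{3} + G$)
$\left(0 O{\left(-4,-2 \right)} + 1\right) + 152 \left(-75\right) = \left(0 \left(- \frac{2}{3} - 4\right) + 1\right) + 152 \left(-75\right) = \left(0 \left(- \frac{14}{3}\right) + 1\right) - 11400 = \left(0 + 1\right) - 11400 = 1 - 11400 = -11399$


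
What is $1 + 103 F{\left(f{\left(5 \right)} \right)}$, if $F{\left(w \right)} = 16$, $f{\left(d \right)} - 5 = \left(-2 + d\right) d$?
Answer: $1649$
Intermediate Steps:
$f{\left(d \right)} = 5 + d \left(-2 + d\right)$ ($f{\left(d \right)} = 5 + \left(-2 + d\right) d = 5 + d \left(-2 + d\right)$)
$1 + 103 F{\left(f{\left(5 \right)} \right)} = 1 + 103 \cdot 16 = 1 + 1648 = 1649$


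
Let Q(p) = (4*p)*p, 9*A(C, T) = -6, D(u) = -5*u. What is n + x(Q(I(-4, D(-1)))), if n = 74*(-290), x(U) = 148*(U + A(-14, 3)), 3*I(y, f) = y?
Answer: -184556/9 ≈ -20506.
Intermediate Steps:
A(C, T) = -⅔ (A(C, T) = (⅑)*(-6) = -⅔)
I(y, f) = y/3
Q(p) = 4*p²
x(U) = -296/3 + 148*U (x(U) = 148*(U - ⅔) = 148*(-⅔ + U) = -296/3 + 148*U)
n = -21460
n + x(Q(I(-4, D(-1)))) = -21460 + (-296/3 + 148*(4*((⅓)*(-4))²)) = -21460 + (-296/3 + 148*(4*(-4/3)²)) = -21460 + (-296/3 + 148*(4*(16/9))) = -21460 + (-296/3 + 148*(64/9)) = -21460 + (-296/3 + 9472/9) = -21460 + 8584/9 = -184556/9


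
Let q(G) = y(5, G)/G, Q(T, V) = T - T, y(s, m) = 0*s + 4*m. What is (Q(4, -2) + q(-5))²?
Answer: 16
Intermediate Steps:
y(s, m) = 4*m (y(s, m) = 0 + 4*m = 4*m)
Q(T, V) = 0
q(G) = 4 (q(G) = (4*G)/G = 4)
(Q(4, -2) + q(-5))² = (0 + 4)² = 4² = 16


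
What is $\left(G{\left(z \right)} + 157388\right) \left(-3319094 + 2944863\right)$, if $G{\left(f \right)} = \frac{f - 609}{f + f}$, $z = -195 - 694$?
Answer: $- \frac{7480272558473}{127} \approx -5.89 \cdot 10^{10}$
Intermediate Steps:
$z = -889$
$G{\left(f \right)} = \frac{-609 + f}{2 f}$
$\left(G{\left(z \right)} + 157388\right) \left(-3319094 + 2944863\right) = \left(\frac{-609 - 889}{2 \left(-889\right)} + 157388\right) \left(-3319094 + 2944863\right) = \left(\frac{1}{2} \left(- \frac{1}{889}\right) \left(-1498\right) + 157388\right) \left(-374231\right) = \left(\frac{107}{127} + 157388\right) \left(-374231\right) = \frac{19988383}{127} \left(-374231\right) = - \frac{7480272558473}{127}$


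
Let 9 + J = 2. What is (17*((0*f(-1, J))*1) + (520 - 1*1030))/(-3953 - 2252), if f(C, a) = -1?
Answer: 6/73 ≈ 0.082192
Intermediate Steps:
J = -7 (J = -9 + 2 = -7)
(17*((0*f(-1, J))*1) + (520 - 1*1030))/(-3953 - 2252) = (17*((0*(-1))*1) + (520 - 1*1030))/(-3953 - 2252) = (17*(0*1) + (520 - 1030))/(-6205) = (17*0 - 510)*(-1/6205) = (0 - 510)*(-1/6205) = -510*(-1/6205) = 6/73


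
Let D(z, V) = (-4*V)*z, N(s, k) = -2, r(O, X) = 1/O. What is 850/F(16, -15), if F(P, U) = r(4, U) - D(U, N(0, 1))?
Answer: 3400/481 ≈ 7.0686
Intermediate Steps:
D(z, V) = -4*V*z
F(P, U) = ¼ - 8*U (F(P, U) = 1/4 - (-4)*(-2)*U = ¼ - 8*U)
850/F(16, -15) = 850/(¼ - 8*(-15)) = 850/(¼ + 120) = 850/(481/4) = 850*(4/481) = 3400/481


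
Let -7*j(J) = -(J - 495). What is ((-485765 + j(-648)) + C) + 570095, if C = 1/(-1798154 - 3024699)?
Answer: 405923690492/4822853 ≈ 84167.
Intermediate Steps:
j(J) = -495/7 + J/7 (j(J) = -(-1)*(J - 495)/7 = -(-1)*(-495 + J)/7 = -(495 - J)/7 = -495/7 + J/7)
C = -1/4822853 (C = 1/(-4822853) = -1/4822853 ≈ -2.0735e-7)
((-485765 + j(-648)) + C) + 570095 = ((-485765 + (-495/7 + (1/7)*(-648))) - 1/4822853) + 570095 = ((-485765 + (-495/7 - 648/7)) - 1/4822853) + 570095 = ((-485765 - 1143/7) - 1/4822853) + 570095 = (-3401498/7 - 1/4822853) + 570095 = -2343560690543/4822853 + 570095 = 405923690492/4822853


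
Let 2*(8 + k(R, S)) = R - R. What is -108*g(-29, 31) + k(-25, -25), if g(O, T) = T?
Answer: -3356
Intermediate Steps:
k(R, S) = -8 (k(R, S) = -8 + (R - R)/2 = -8 + (½)*0 = -8 + 0 = -8)
-108*g(-29, 31) + k(-25, -25) = -108*31 - 8 = -3348 - 8 = -3356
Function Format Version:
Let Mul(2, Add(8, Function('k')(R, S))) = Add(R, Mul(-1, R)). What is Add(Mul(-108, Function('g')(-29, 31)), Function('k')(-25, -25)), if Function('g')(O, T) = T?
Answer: -3356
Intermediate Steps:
Function('k')(R, S) = -8 (Function('k')(R, S) = Add(-8, Mul(Rational(1, 2), Add(R, Mul(-1, R)))) = Add(-8, Mul(Rational(1, 2), 0)) = Add(-8, 0) = -8)
Add(Mul(-108, Function('g')(-29, 31)), Function('k')(-25, -25)) = Add(Mul(-108, 31), -8) = Add(-3348, -8) = -3356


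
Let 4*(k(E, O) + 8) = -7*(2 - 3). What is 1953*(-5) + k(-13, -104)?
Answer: -39085/4 ≈ -9771.3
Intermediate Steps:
k(E, O) = -25/4 (k(E, O) = -8 + (-7*(2 - 3))/4 = -8 + (-7*(-1))/4 = -8 + (¼)*7 = -8 + 7/4 = -25/4)
1953*(-5) + k(-13, -104) = 1953*(-5) - 25/4 = -9765 - 25/4 = -39085/4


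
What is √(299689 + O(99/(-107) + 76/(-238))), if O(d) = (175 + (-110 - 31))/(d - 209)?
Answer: √536934853211454834/1338522 ≈ 547.44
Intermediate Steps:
O(d) = 34/(-209 + d) (O(d) = (175 - 141)/(-209 + d) = 34/(-209 + d))
√(299689 + O(99/(-107) + 76/(-238))) = √(299689 + 34/(-209 + (99/(-107) + 76/(-238)))) = √(299689 + 34/(-209 + (99*(-1/107) + 76*(-1/238)))) = √(299689 + 34/(-209 + (-99/107 - 38/119))) = √(299689 + 34/(-209 - 15847/12733)) = √(299689 + 34/(-2677044/12733)) = √(299689 + 34*(-12733/2677044)) = √(299689 - 216461/1338522) = √(401140103197/1338522) = √536934853211454834/1338522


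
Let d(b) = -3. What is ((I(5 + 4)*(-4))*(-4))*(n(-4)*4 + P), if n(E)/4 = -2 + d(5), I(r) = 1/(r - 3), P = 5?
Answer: -200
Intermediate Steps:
I(r) = 1/(-3 + r)
n(E) = -20 (n(E) = 4*(-2 - 3) = 4*(-5) = -20)
((I(5 + 4)*(-4))*(-4))*(n(-4)*4 + P) = ((-4/(-3 + (5 + 4)))*(-4))*(-20*4 + 5) = ((-4/(-3 + 9))*(-4))*(-80 + 5) = ((-4/6)*(-4))*(-75) = (((⅙)*(-4))*(-4))*(-75) = -⅔*(-4)*(-75) = (8/3)*(-75) = -200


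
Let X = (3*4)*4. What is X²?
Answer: 2304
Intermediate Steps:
X = 48 (X = 12*4 = 48)
X² = 48² = 2304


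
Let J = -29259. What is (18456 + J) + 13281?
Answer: 2478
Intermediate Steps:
(18456 + J) + 13281 = (18456 - 29259) + 13281 = -10803 + 13281 = 2478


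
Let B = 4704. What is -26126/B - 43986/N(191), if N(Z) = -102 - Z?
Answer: 99627613/689136 ≈ 144.57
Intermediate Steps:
-26126/B - 43986/N(191) = -26126/4704 - 43986/(-102 - 1*191) = -26126*1/4704 - 43986/(-102 - 191) = -13063/2352 - 43986/(-293) = -13063/2352 - 43986*(-1/293) = -13063/2352 + 43986/293 = 99627613/689136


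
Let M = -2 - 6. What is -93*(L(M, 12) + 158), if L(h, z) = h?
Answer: -13950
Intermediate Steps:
M = -8
-93*(L(M, 12) + 158) = -93*(-8 + 158) = -93*150 = -13950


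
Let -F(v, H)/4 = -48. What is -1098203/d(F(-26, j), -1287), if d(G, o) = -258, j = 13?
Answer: 1098203/258 ≈ 4256.6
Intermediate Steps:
F(v, H) = 192 (F(v, H) = -4*(-48) = 192)
-1098203/d(F(-26, j), -1287) = -1098203/(-258) = -1098203*(-1/258) = 1098203/258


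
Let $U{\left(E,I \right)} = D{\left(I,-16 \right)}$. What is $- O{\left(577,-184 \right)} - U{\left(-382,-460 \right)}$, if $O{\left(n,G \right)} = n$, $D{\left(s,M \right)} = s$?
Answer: $-117$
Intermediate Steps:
$U{\left(E,I \right)} = I$
$- O{\left(577,-184 \right)} - U{\left(-382,-460 \right)} = \left(-1\right) 577 - -460 = -577 + 460 = -117$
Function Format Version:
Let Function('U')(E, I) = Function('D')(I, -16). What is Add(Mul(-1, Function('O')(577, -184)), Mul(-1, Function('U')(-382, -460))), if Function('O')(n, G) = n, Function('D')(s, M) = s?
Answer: -117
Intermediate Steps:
Function('U')(E, I) = I
Add(Mul(-1, Function('O')(577, -184)), Mul(-1, Function('U')(-382, -460))) = Add(Mul(-1, 577), Mul(-1, -460)) = Add(-577, 460) = -117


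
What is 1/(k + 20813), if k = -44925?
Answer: -1/24112 ≈ -4.1473e-5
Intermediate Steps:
1/(k + 20813) = 1/(-44925 + 20813) = 1/(-24112) = -1/24112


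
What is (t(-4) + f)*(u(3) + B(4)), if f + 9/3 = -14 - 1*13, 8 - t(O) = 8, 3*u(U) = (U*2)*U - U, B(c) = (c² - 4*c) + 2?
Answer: -210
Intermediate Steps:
B(c) = 2 + c² - 4*c
u(U) = -U/3 + 2*U²/3 (u(U) = ((U*2)*U - U)/3 = ((2*U)*U - U)/3 = (2*U² - U)/3 = (-U + 2*U²)/3 = -U/3 + 2*U²/3)
t(O) = 0 (t(O) = 8 - 1*8 = 8 - 8 = 0)
f = -30 (f = -3 + (-14 - 1*13) = -3 + (-14 - 13) = -3 - 27 = -30)
(t(-4) + f)*(u(3) + B(4)) = (0 - 30)*((⅓)*3*(-1 + 2*3) + (2 + 4² - 4*4)) = -30*((⅓)*3*(-1 + 6) + (2 + 16 - 16)) = -30*((⅓)*3*5 + 2) = -30*(5 + 2) = -30*7 = -210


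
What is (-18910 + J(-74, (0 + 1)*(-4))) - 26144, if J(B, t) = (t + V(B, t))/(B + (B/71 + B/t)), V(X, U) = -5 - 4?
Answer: -361736720/8029 ≈ -45054.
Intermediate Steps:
V(X, U) = -9
J(B, t) = (-9 + t)/(72*B/71 + B/t) (J(B, t) = (t - 9)/(B + (B/71 + B/t)) = (-9 + t)/(B + (B*(1/71) + B/t)) = (-9 + t)/(B + (B/71 + B/t)) = (-9 + t)/(72*B/71 + B/t))
(-18910 + J(-74, (0 + 1)*(-4))) - 26144 = (-18910 + 71*((0 + 1)*(-4))*(-9 + (0 + 1)*(-4))/(-74*(71 + 72*((0 + 1)*(-4))))) - 26144 = (-18910 + 71*(1*(-4))*(-1/74)*(-9 + 1*(-4))/(71 + 72*(1*(-4)))) - 26144 = (-18910 + 71*(-4)*(-1/74)*(-9 - 4)/(71 + 72*(-4))) - 26144 = (-18910 + 71*(-4)*(-1/74)*(-13)/(71 - 288)) - 26144 = (-18910 + 71*(-4)*(-1/74)*(-13)/(-217)) - 26144 = (-18910 + 71*(-4)*(-1/74)*(-1/217)*(-13)) - 26144 = (-18910 + 1846/8029) - 26144 = -151826544/8029 - 26144 = -361736720/8029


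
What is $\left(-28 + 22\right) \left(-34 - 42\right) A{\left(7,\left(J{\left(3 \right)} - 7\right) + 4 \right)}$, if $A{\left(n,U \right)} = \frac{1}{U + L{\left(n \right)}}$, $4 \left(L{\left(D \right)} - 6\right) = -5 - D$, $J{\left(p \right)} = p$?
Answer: $152$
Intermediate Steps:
$L{\left(D \right)} = \frac{19}{4} - \frac{D}{4}$ ($L{\left(D \right)} = 6 + \frac{-5 - D}{4} = 6 - \left(\frac{5}{4} + \frac{D}{4}\right) = \frac{19}{4} - \frac{D}{4}$)
$A{\left(n,U \right)} = \frac{1}{\frac{19}{4} + U - \frac{n}{4}}$ ($A{\left(n,U \right)} = \frac{1}{U - \left(- \frac{19}{4} + \frac{n}{4}\right)} = \frac{1}{\frac{19}{4} + U - \frac{n}{4}}$)
$\left(-28 + 22\right) \left(-34 - 42\right) A{\left(7,\left(J{\left(3 \right)} - 7\right) + 4 \right)} = \left(-28 + 22\right) \left(-34 - 42\right) \frac{4}{19 - 7 + 4 \left(\left(3 - 7\right) + 4\right)} = \left(-6\right) \left(-76\right) \frac{4}{19 - 7 + 4 \left(-4 + 4\right)} = 456 \frac{4}{19 - 7 + 4 \cdot 0} = 456 \frac{4}{19 - 7 + 0} = 456 \cdot \frac{4}{12} = 456 \cdot 4 \cdot \frac{1}{12} = 456 \cdot \frac{1}{3} = 152$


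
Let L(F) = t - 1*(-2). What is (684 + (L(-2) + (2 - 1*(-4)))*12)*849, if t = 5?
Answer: 713160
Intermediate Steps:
L(F) = 7 (L(F) = 5 - 1*(-2) = 5 + 2 = 7)
(684 + (L(-2) + (2 - 1*(-4)))*12)*849 = (684 + (7 + (2 - 1*(-4)))*12)*849 = (684 + (7 + (2 + 4))*12)*849 = (684 + (7 + 6)*12)*849 = (684 + 13*12)*849 = (684 + 156)*849 = 840*849 = 713160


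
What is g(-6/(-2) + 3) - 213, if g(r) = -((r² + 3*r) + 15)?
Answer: -282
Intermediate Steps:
g(r) = -15 - r² - 3*r (g(r) = -(15 + r² + 3*r) = -15 - r² - 3*r)
g(-6/(-2) + 3) - 213 = (-15 - (-6/(-2) + 3)² - 3*(-6/(-2) + 3)) - 213 = (-15 - (-6*(-1)/2 + 3)² - 3*(-6*(-1)/2 + 3)) - 213 = (-15 - (-1*(-3) + 3)² - 3*(-1*(-3) + 3)) - 213 = (-15 - (3 + 3)² - 3*(3 + 3)) - 213 = (-15 - 1*6² - 3*6) - 213 = (-15 - 1*36 - 18) - 213 = (-15 - 36 - 18) - 213 = -69 - 213 = -282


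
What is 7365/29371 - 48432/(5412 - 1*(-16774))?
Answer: -629548191/325812503 ≈ -1.9322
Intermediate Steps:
7365/29371 - 48432/(5412 - 1*(-16774)) = 7365*(1/29371) - 48432/(5412 + 16774) = 7365/29371 - 48432/22186 = 7365/29371 - 48432*1/22186 = 7365/29371 - 24216/11093 = -629548191/325812503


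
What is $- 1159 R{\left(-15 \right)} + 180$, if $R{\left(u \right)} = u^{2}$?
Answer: $-260595$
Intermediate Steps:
$- 1159 R{\left(-15 \right)} + 180 = - 1159 \left(-15\right)^{2} + 180 = \left(-1159\right) 225 + 180 = -260775 + 180 = -260595$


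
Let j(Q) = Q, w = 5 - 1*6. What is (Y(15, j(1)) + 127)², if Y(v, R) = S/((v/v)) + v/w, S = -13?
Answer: 9801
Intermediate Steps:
w = -1 (w = 5 - 6 = -1)
Y(v, R) = -13 - v (Y(v, R) = -13/(v/v) + v/(-1) = -13/1 + v*(-1) = -13*1 - v = -13 - v)
(Y(15, j(1)) + 127)² = ((-13 - 1*15) + 127)² = ((-13 - 15) + 127)² = (-28 + 127)² = 99² = 9801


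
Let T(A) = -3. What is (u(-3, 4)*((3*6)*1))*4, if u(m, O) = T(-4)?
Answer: -216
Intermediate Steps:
u(m, O) = -3
(u(-3, 4)*((3*6)*1))*4 = -3*3*6*4 = -54*4 = -216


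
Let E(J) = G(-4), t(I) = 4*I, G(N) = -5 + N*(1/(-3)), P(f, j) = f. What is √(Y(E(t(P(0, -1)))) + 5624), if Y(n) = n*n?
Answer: √50737/3 ≈ 75.083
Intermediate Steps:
G(N) = -5 - N/3 (G(N) = -5 + N*(1*(-⅓)) = -5 + N*(-⅓) = -5 - N/3)
E(J) = -11/3 (E(J) = -5 - ⅓*(-4) = -5 + 4/3 = -11/3)
Y(n) = n²
√(Y(E(t(P(0, -1)))) + 5624) = √((-11/3)² + 5624) = √(121/9 + 5624) = √(50737/9) = √50737/3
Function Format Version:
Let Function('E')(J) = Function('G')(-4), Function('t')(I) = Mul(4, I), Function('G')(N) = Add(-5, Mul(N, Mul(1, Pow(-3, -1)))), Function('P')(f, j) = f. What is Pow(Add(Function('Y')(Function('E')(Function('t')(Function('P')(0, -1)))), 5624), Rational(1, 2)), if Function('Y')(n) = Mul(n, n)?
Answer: Mul(Rational(1, 3), Pow(50737, Rational(1, 2))) ≈ 75.083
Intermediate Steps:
Function('G')(N) = Add(-5, Mul(Rational(-1, 3), N)) (Function('G')(N) = Add(-5, Mul(N, Mul(1, Rational(-1, 3)))) = Add(-5, Mul(N, Rational(-1, 3))) = Add(-5, Mul(Rational(-1, 3), N)))
Function('E')(J) = Rational(-11, 3) (Function('E')(J) = Add(-5, Mul(Rational(-1, 3), -4)) = Add(-5, Rational(4, 3)) = Rational(-11, 3))
Function('Y')(n) = Pow(n, 2)
Pow(Add(Function('Y')(Function('E')(Function('t')(Function('P')(0, -1)))), 5624), Rational(1, 2)) = Pow(Add(Pow(Rational(-11, 3), 2), 5624), Rational(1, 2)) = Pow(Add(Rational(121, 9), 5624), Rational(1, 2)) = Pow(Rational(50737, 9), Rational(1, 2)) = Mul(Rational(1, 3), Pow(50737, Rational(1, 2)))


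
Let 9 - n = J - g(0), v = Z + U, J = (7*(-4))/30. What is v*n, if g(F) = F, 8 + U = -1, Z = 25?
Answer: 2384/15 ≈ 158.93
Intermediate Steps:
U = -9 (U = -8 - 1 = -9)
J = -14/15 (J = -28*1/30 = -14/15 ≈ -0.93333)
v = 16 (v = 25 - 9 = 16)
n = 149/15 (n = 9 - (-14/15 - 1*0) = 9 - (-14/15 + 0) = 9 - 1*(-14/15) = 9 + 14/15 = 149/15 ≈ 9.9333)
v*n = 16*(149/15) = 2384/15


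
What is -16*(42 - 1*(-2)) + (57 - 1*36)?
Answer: -683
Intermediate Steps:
-16*(42 - 1*(-2)) + (57 - 1*36) = -16*(42 + 2) + (57 - 36) = -16*44 + 21 = -704 + 21 = -683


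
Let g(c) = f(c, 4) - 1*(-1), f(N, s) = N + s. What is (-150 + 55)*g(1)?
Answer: -570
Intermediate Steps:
g(c) = 5 + c (g(c) = (c + 4) - 1*(-1) = (4 + c) + 1 = 5 + c)
(-150 + 55)*g(1) = (-150 + 55)*(5 + 1) = -95*6 = -570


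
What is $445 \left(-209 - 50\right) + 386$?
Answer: $-114869$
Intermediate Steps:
$445 \left(-209 - 50\right) + 386 = 445 \left(-259\right) + 386 = -115255 + 386 = -114869$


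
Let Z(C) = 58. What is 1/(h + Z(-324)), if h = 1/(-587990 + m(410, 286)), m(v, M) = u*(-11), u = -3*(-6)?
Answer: 588188/34114903 ≈ 0.017241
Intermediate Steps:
u = 18
m(v, M) = -198 (m(v, M) = 18*(-11) = -198)
h = -1/588188 (h = 1/(-587990 - 198) = 1/(-588188) = -1/588188 ≈ -1.7001e-6)
1/(h + Z(-324)) = 1/(-1/588188 + 58) = 1/(34114903/588188) = 588188/34114903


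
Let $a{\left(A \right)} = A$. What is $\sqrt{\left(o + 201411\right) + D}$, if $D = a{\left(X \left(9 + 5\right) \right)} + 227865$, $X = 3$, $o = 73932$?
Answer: $5 \sqrt{20130} \approx 709.4$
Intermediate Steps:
$D = 227907$ ($D = 3 \left(9 + 5\right) + 227865 = 3 \cdot 14 + 227865 = 42 + 227865 = 227907$)
$\sqrt{\left(o + 201411\right) + D} = \sqrt{\left(73932 + 201411\right) + 227907} = \sqrt{275343 + 227907} = \sqrt{503250} = 5 \sqrt{20130}$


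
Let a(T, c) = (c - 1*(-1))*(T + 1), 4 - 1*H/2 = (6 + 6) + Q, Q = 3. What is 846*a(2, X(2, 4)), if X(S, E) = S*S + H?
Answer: -43146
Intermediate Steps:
H = -22 (H = 8 - 2*((6 + 6) + 3) = 8 - 2*(12 + 3) = 8 - 2*15 = 8 - 30 = -22)
X(S, E) = -22 + S² (X(S, E) = S*S - 22 = S² - 22 = -22 + S²)
a(T, c) = (1 + T)*(1 + c) (a(T, c) = (c + 1)*(1 + T) = (1 + c)*(1 + T) = (1 + T)*(1 + c))
846*a(2, X(2, 4)) = 846*(1 + 2 + (-22 + 2²) + 2*(-22 + 2²)) = 846*(1 + 2 + (-22 + 4) + 2*(-22 + 4)) = 846*(1 + 2 - 18 + 2*(-18)) = 846*(1 + 2 - 18 - 36) = 846*(-51) = -43146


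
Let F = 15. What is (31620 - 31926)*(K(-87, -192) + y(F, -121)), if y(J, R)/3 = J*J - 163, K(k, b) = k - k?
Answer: -56916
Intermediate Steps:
K(k, b) = 0
y(J, R) = -489 + 3*J**2 (y(J, R) = 3*(J*J - 163) = 3*(J**2 - 163) = 3*(-163 + J**2) = -489 + 3*J**2)
(31620 - 31926)*(K(-87, -192) + y(F, -121)) = (31620 - 31926)*(0 + (-489 + 3*15**2)) = -306*(0 + (-489 + 3*225)) = -306*(0 + (-489 + 675)) = -306*(0 + 186) = -306*186 = -56916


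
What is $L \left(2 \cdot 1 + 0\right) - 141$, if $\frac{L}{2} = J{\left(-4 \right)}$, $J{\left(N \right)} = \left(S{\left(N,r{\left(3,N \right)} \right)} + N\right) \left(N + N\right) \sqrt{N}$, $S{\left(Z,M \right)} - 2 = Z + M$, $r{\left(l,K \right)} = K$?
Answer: $-141 + 640 i \approx -141.0 + 640.0 i$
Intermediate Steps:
$S{\left(Z,M \right)} = 2 + M + Z$ ($S{\left(Z,M \right)} = 2 + \left(Z + M\right) = 2 + \left(M + Z\right) = 2 + M + Z$)
$J{\left(N \right)} = 2 N^{\frac{3}{2}} \left(2 + 3 N\right)$ ($J{\left(N \right)} = \left(\left(2 + N + N\right) + N\right) \left(N + N\right) \sqrt{N} = \left(\left(2 + 2 N\right) + N\right) 2 N \sqrt{N} = \left(2 + 3 N\right) 2 N \sqrt{N} = 2 N \left(2 + 3 N\right) \sqrt{N} = 2 N^{\frac{3}{2}} \left(2 + 3 N\right)$)
$L = 320 i$ ($L = 2 \left(-4\right)^{\frac{3}{2}} \left(4 + 6 \left(-4\right)\right) = 2 - 8 i \left(4 - 24\right) = 2 - 8 i \left(-20\right) = 2 \cdot 160 i = 320 i \approx 320.0 i$)
$L \left(2 \cdot 1 + 0\right) - 141 = 320 i \left(2 \cdot 1 + 0\right) - 141 = 320 i \left(2 + 0\right) - 141 = 320 i 2 - 141 = 640 i - 141 = -141 + 640 i$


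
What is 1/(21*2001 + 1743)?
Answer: 1/43764 ≈ 2.2850e-5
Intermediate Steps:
1/(21*2001 + 1743) = 1/(42021 + 1743) = 1/43764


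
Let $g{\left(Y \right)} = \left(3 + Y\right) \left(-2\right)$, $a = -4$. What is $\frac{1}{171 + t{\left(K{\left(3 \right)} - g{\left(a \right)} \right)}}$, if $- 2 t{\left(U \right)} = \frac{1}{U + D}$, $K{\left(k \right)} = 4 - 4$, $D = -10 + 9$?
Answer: $\frac{6}{1027} \approx 0.0058423$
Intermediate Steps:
$g{\left(Y \right)} = -6 - 2 Y$
$D = -1$
$K{\left(k \right)} = 0$ ($K{\left(k \right)} = 4 - 4 = 0$)
$t{\left(U \right)} = - \frac{1}{2 \left(-1 + U\right)}$ ($t{\left(U \right)} = - \frac{1}{2 \left(U - 1\right)} = - \frac{1}{2 \left(-1 + U\right)}$)
$\frac{1}{171 + t{\left(K{\left(3 \right)} - g{\left(a \right)} \right)}} = \frac{1}{171 - \frac{1}{-2 + 2 \left(0 - \left(-6 - -8\right)\right)}} = \frac{1}{171 - \frac{1}{-2 + 2 \left(0 - \left(-6 + 8\right)\right)}} = \frac{1}{171 - \frac{1}{-2 + 2 \left(0 - 2\right)}} = \frac{1}{171 - \frac{1}{-2 + 2 \left(-2\right)}} = \frac{1}{171 - \frac{1}{-2 - 4}} = \frac{1}{171 - \frac{1}{-6}} = \frac{1}{171 - - \frac{1}{6}} = \frac{1}{171 + \frac{1}{6}} = \frac{1}{\frac{1027}{6}} = \frac{6}{1027}$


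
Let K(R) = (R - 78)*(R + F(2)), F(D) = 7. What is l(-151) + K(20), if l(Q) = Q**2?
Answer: 21235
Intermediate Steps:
K(R) = (-78 + R)*(7 + R) (K(R) = (R - 78)*(R + 7) = (-78 + R)*(7 + R))
l(-151) + K(20) = (-151)**2 + (-546 + 20**2 - 71*20) = 22801 + (-546 + 400 - 1420) = 22801 - 1566 = 21235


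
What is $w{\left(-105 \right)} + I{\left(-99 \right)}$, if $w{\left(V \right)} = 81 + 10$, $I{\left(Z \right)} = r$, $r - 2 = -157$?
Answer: $-64$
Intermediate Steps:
$r = -155$ ($r = 2 - 157 = -155$)
$I{\left(Z \right)} = -155$
$w{\left(V \right)} = 91$
$w{\left(-105 \right)} + I{\left(-99 \right)} = 91 - 155 = -64$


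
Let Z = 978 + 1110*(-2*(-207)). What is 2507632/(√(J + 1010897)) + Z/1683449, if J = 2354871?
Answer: 460518/1683449 + 626908*√841442/420721 ≈ 1367.1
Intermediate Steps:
Z = 460518 (Z = 978 + 1110*414 = 978 + 459540 = 460518)
2507632/(√(J + 1010897)) + Z/1683449 = 2507632/(√(2354871 + 1010897)) + 460518/1683449 = 2507632/(√3365768) + 460518*(1/1683449) = 2507632/((2*√841442)) + 460518/1683449 = 2507632*(√841442/1682884) + 460518/1683449 = 626908*√841442/420721 + 460518/1683449 = 460518/1683449 + 626908*√841442/420721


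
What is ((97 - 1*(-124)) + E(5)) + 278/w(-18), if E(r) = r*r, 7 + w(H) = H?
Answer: 5872/25 ≈ 234.88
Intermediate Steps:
w(H) = -7 + H
E(r) = r**2
((97 - 1*(-124)) + E(5)) + 278/w(-18) = ((97 - 1*(-124)) + 5**2) + 278/(-7 - 18) = ((97 + 124) + 25) + 278/(-25) = (221 + 25) + 278*(-1/25) = 246 - 278/25 = 5872/25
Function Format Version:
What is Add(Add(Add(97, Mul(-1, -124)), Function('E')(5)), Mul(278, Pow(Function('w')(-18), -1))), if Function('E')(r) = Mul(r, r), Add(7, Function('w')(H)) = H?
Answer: Rational(5872, 25) ≈ 234.88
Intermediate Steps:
Function('w')(H) = Add(-7, H)
Function('E')(r) = Pow(r, 2)
Add(Add(Add(97, Mul(-1, -124)), Function('E')(5)), Mul(278, Pow(Function('w')(-18), -1))) = Add(Add(Add(97, Mul(-1, -124)), Pow(5, 2)), Mul(278, Pow(Add(-7, -18), -1))) = Add(Add(Add(97, 124), 25), Mul(278, Pow(-25, -1))) = Add(Add(221, 25), Mul(278, Rational(-1, 25))) = Add(246, Rational(-278, 25)) = Rational(5872, 25)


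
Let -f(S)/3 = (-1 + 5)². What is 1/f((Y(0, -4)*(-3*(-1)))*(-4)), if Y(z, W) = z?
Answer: -1/48 ≈ -0.020833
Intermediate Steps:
f(S) = -48 (f(S) = -3*(-1 + 5)² = -3*4² = -3*16 = -48)
1/f((Y(0, -4)*(-3*(-1)))*(-4)) = 1/(-48) = -1/48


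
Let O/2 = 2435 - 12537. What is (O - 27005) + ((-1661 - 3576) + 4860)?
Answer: -47586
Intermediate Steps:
O = -20204 (O = 2*(2435 - 12537) = 2*(-10102) = -20204)
(O - 27005) + ((-1661 - 3576) + 4860) = (-20204 - 27005) + ((-1661 - 3576) + 4860) = -47209 + (-5237 + 4860) = -47209 - 377 = -47586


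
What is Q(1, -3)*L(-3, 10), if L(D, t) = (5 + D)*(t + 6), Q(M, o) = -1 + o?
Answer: -128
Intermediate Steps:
L(D, t) = (5 + D)*(6 + t)
Q(1, -3)*L(-3, 10) = (-1 - 3)*(30 + 5*10 + 6*(-3) - 3*10) = -4*(30 + 50 - 18 - 30) = -4*32 = -128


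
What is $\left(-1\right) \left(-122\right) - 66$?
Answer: $56$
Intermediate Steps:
$\left(-1\right) \left(-122\right) - 66 = 122 - 66 = 56$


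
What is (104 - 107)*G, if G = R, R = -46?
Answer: 138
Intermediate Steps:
G = -46
(104 - 107)*G = (104 - 107)*(-46) = -3*(-46) = 138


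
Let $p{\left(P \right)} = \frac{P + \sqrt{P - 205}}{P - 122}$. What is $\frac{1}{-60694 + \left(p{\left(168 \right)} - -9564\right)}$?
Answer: $- \frac{108183352}{5531019683381} - \frac{46 i \sqrt{37}}{5531019683381} \approx -1.9559 \cdot 10^{-5} - 5.0589 \cdot 10^{-11} i$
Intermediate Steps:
$p{\left(P \right)} = \frac{P + \sqrt{-205 + P}}{-122 + P}$
$\frac{1}{-60694 + \left(p{\left(168 \right)} - -9564\right)} = \frac{1}{-60694 + \left(\frac{168 + \sqrt{-205 + 168}}{-122 + 168} - -9564\right)} = \frac{1}{-60694 + \left(\frac{168 + \sqrt{-37}}{46} + 9564\right)} = \frac{1}{-60694 + \left(\frac{168 + i \sqrt{37}}{46} + 9564\right)} = \frac{1}{-60694 + \left(\left(\frac{84}{23} + \frac{i \sqrt{37}}{46}\right) + 9564\right)} = \frac{1}{-60694 + \left(\frac{220056}{23} + \frac{i \sqrt{37}}{46}\right)} = \frac{1}{- \frac{1175906}{23} + \frac{i \sqrt{37}}{46}}$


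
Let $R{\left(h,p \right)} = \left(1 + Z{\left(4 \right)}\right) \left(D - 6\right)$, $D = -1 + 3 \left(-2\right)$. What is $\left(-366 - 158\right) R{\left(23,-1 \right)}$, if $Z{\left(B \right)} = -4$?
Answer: $-20436$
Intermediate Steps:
$D = -7$ ($D = -1 - 6 = -7$)
$R{\left(h,p \right)} = 39$ ($R{\left(h,p \right)} = \left(1 - 4\right) \left(-7 - 6\right) = \left(-3\right) \left(-13\right) = 39$)
$\left(-366 - 158\right) R{\left(23,-1 \right)} = \left(-366 - 158\right) 39 = \left(-524\right) 39 = -20436$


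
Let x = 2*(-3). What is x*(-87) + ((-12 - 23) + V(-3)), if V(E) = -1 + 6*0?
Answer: 486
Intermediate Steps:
x = -6
V(E) = -1 (V(E) = -1 + 0 = -1)
x*(-87) + ((-12 - 23) + V(-3)) = -6*(-87) + ((-12 - 23) - 1) = 522 + (-35 - 1) = 522 - 36 = 486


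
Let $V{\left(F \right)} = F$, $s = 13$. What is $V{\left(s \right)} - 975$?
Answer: $-962$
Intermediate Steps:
$V{\left(s \right)} - 975 = 13 - 975 = -962$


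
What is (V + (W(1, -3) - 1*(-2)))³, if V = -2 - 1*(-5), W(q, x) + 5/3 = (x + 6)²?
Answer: 50653/27 ≈ 1876.0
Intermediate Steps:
W(q, x) = -5/3 + (6 + x)² (W(q, x) = -5/3 + (x + 6)² = -5/3 + (6 + x)²)
V = 3 (V = -2 + 5 = 3)
(V + (W(1, -3) - 1*(-2)))³ = (3 + ((-5/3 + (6 - 3)²) - 1*(-2)))³ = (3 + ((-5/3 + 3²) + 2))³ = (3 + ((-5/3 + 9) + 2))³ = (3 + (22/3 + 2))³ = (3 + 28/3)³ = (37/3)³ = 50653/27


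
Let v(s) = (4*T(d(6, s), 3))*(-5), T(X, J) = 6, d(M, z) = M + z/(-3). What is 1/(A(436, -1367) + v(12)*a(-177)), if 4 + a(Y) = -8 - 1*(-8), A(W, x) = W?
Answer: 1/916 ≈ 0.0010917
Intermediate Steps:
d(M, z) = M - z/3 (d(M, z) = M + z*(-1/3) = M - z/3)
a(Y) = -4 (a(Y) = -4 + (-8 - 1*(-8)) = -4 + (-8 + 8) = -4 + 0 = -4)
v(s) = -120 (v(s) = (4*6)*(-5) = 24*(-5) = -120)
1/(A(436, -1367) + v(12)*a(-177)) = 1/(436 - 120*(-4)) = 1/(436 + 480) = 1/916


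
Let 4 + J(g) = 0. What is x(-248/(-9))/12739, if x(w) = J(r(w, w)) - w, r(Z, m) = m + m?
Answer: -284/114651 ≈ -0.0024771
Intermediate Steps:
r(Z, m) = 2*m
J(g) = -4 (J(g) = -4 + 0 = -4)
x(w) = -4 - w
x(-248/(-9))/12739 = (-4 - (-248)/(-9))/12739 = (-4 - (-248)*(-1)/9)*(1/12739) = (-4 - 1*248/9)*(1/12739) = (-4 - 248/9)*(1/12739) = -284/9*1/12739 = -284/114651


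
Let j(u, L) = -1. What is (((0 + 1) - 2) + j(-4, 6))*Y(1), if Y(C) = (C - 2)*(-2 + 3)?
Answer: 2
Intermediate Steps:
Y(C) = -2 + C (Y(C) = (-2 + C)*1 = -2 + C)
(((0 + 1) - 2) + j(-4, 6))*Y(1) = (((0 + 1) - 2) - 1)*(-2 + 1) = ((1 - 2) - 1)*(-1) = (-1 - 1)*(-1) = -2*(-1) = 2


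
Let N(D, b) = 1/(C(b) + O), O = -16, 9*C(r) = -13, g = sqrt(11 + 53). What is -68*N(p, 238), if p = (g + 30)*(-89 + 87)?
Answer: 612/157 ≈ 3.8981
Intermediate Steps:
g = 8 (g = sqrt(64) = 8)
C(r) = -13/9 (C(r) = (1/9)*(-13) = -13/9)
p = -76 (p = (8 + 30)*(-89 + 87) = 38*(-2) = -76)
N(D, b) = -9/157 (N(D, b) = 1/(-13/9 - 16) = 1/(-157/9) = -9/157)
-68*N(p, 238) = -68*(-9/157) = 612/157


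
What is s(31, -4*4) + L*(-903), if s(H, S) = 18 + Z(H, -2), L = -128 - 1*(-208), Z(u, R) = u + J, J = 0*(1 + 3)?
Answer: -72191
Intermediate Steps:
J = 0 (J = 0*4 = 0)
Z(u, R) = u (Z(u, R) = u + 0 = u)
L = 80 (L = -128 + 208 = 80)
s(H, S) = 18 + H
s(31, -4*4) + L*(-903) = (18 + 31) + 80*(-903) = 49 - 72240 = -72191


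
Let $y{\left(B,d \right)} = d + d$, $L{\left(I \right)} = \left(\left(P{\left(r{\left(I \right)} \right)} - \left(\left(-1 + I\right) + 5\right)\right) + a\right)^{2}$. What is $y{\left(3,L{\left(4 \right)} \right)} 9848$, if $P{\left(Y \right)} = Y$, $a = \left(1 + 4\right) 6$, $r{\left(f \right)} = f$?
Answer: $13314496$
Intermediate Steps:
$a = 30$ ($a = 5 \cdot 6 = 30$)
$L{\left(I \right)} = 676$ ($L{\left(I \right)} = \left(\left(I - \left(\left(-1 + I\right) + 5\right)\right) + 30\right)^{2} = \left(\left(I - \left(4 + I\right)\right) + 30\right)^{2} = \left(-4 + 30\right)^{2} = 26^{2} = 676$)
$y{\left(B,d \right)} = 2 d$
$y{\left(3,L{\left(4 \right)} \right)} 9848 = 2 \cdot 676 \cdot 9848 = 1352 \cdot 9848 = 13314496$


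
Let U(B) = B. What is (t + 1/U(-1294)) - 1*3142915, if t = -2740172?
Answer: -7612714579/1294 ≈ -5.8831e+6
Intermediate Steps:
(t + 1/U(-1294)) - 1*3142915 = (-2740172 + 1/(-1294)) - 1*3142915 = (-2740172 - 1/1294) - 3142915 = -3545782569/1294 - 3142915 = -7612714579/1294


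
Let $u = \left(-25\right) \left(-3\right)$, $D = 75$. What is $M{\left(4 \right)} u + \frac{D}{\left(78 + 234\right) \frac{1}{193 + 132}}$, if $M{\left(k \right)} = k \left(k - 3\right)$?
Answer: $\frac{3025}{8} \approx 378.13$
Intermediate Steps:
$M{\left(k \right)} = k \left(-3 + k\right)$
$u = 75$
$M{\left(4 \right)} u + \frac{D}{\left(78 + 234\right) \frac{1}{193 + 132}} = 4 \left(-3 + 4\right) 75 + \frac{75}{\left(78 + 234\right) \frac{1}{193 + 132}} = 4 \cdot 1 \cdot 75 + \frac{75}{312 \cdot \frac{1}{325}} = 4 \cdot 75 + \frac{75}{312 \cdot \frac{1}{325}} = 300 + \frac{75}{\frac{24}{25}} = 300 + 75 \cdot \frac{25}{24} = 300 + \frac{625}{8} = \frac{3025}{8}$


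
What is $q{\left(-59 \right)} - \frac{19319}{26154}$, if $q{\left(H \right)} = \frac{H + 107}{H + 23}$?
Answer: $- \frac{54191}{26154} \approx -2.072$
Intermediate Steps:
$q{\left(H \right)} = \frac{107 + H}{23 + H}$
$q{\left(-59 \right)} - \frac{19319}{26154} = \frac{107 - 59}{23 - 59} - \frac{19319}{26154} = \frac{1}{-36} \cdot 48 - \frac{19319}{26154} = \left(- \frac{1}{36}\right) 48 - \frac{19319}{26154} = - \frac{4}{3} - \frac{19319}{26154} = - \frac{54191}{26154}$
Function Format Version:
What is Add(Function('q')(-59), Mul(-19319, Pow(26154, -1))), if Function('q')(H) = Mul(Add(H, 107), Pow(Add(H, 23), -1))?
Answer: Rational(-54191, 26154) ≈ -2.0720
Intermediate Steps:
Function('q')(H) = Mul(Pow(Add(23, H), -1), Add(107, H)) (Function('q')(H) = Mul(Add(107, H), Pow(Add(23, H), -1)) = Mul(Pow(Add(23, H), -1), Add(107, H)))
Add(Function('q')(-59), Mul(-19319, Pow(26154, -1))) = Add(Mul(Pow(Add(23, -59), -1), Add(107, -59)), Mul(-19319, Pow(26154, -1))) = Add(Mul(Pow(-36, -1), 48), Mul(-19319, Rational(1, 26154))) = Add(Mul(Rational(-1, 36), 48), Rational(-19319, 26154)) = Add(Rational(-4, 3), Rational(-19319, 26154)) = Rational(-54191, 26154)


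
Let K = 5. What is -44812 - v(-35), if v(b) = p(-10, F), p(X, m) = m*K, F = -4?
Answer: -44792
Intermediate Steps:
p(X, m) = 5*m (p(X, m) = m*5 = 5*m)
v(b) = -20 (v(b) = 5*(-4) = -20)
-44812 - v(-35) = -44812 - 1*(-20) = -44812 + 20 = -44792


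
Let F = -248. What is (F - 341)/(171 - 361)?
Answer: 31/10 ≈ 3.1000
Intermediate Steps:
(F - 341)/(171 - 361) = (-248 - 341)/(171 - 361) = -589/(-190) = -589*(-1/190) = 31/10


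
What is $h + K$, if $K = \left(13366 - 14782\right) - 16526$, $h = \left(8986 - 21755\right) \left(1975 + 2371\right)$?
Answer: $-55512016$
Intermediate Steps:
$h = -55494074$ ($h = \left(-12769\right) 4346 = -55494074$)
$K = -17942$ ($K = -1416 - 16526 = -17942$)
$h + K = -55494074 - 17942 = -55512016$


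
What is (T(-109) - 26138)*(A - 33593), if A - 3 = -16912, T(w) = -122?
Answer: 1326182520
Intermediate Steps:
A = -16909 (A = 3 - 16912 = -16909)
(T(-109) - 26138)*(A - 33593) = (-122 - 26138)*(-16909 - 33593) = -26260*(-50502) = 1326182520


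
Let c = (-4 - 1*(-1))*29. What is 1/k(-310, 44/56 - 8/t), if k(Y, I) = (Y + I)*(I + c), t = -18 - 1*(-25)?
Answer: 196/5313935 ≈ 3.6884e-5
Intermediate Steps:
t = 7 (t = -18 + 25 = 7)
c = -87 (c = (-4 + 1)*29 = -3*29 = -87)
k(Y, I) = (-87 + I)*(I + Y) (k(Y, I) = (Y + I)*(I - 87) = (I + Y)*(-87 + I) = (-87 + I)*(I + Y))
1/k(-310, 44/56 - 8/t) = 1/((44/56 - 8/7)**2 - 87*(44/56 - 8/7) - 87*(-310) + (44/56 - 8/7)*(-310)) = 1/((44*(1/56) - 8*1/7)**2 - 87*(44*(1/56) - 8*1/7) + 26970 + (44*(1/56) - 8*1/7)*(-310)) = 1/((11/14 - 8/7)**2 - 87*(11/14 - 8/7) + 26970 + (11/14 - 8/7)*(-310)) = 1/((-5/14)**2 - 87*(-5/14) + 26970 - 5/14*(-310)) = 1/(25/196 + 435/14 + 26970 + 775/7) = 1/(5313935/196) = 196/5313935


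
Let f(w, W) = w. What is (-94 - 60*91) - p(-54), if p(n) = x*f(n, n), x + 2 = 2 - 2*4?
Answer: -5986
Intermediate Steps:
x = -8 (x = -2 + (2 - 2*4) = -2 + (2 - 1*8) = -2 + (2 - 8) = -2 - 6 = -8)
p(n) = -8*n
(-94 - 60*91) - p(-54) = (-94 - 60*91) - (-8)*(-54) = (-94 - 5460) - 1*432 = -5554 - 432 = -5986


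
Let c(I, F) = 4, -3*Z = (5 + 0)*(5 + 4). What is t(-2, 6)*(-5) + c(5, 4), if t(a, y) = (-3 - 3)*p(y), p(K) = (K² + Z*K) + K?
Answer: -1436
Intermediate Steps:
Z = -15 (Z = -(5 + 0)*(5 + 4)/3 = -5*9/3 = -⅓*45 = -15)
p(K) = K² - 14*K (p(K) = (K² - 15*K) + K = K² - 14*K)
t(a, y) = -6*y*(-14 + y) (t(a, y) = (-3 - 3)*(y*(-14 + y)) = -6*y*(-14 + y))
t(-2, 6)*(-5) + c(5, 4) = (6*6*(14 - 1*6))*(-5) + 4 = (6*6*(14 - 6))*(-5) + 4 = (6*6*8)*(-5) + 4 = 288*(-5) + 4 = -1440 + 4 = -1436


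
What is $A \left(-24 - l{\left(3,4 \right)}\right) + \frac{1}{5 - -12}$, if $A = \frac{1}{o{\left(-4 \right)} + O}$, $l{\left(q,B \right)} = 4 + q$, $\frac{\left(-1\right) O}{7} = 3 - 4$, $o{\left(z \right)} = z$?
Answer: $- \frac{524}{51} \approx -10.275$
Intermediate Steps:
$O = 7$ ($O = - 7 \left(3 - 4\right) = \left(-7\right) \left(-1\right) = 7$)
$A = \frac{1}{3}$ ($A = \frac{1}{-4 + 7} = \frac{1}{3} \approx 0.33333$)
$A \left(-24 - l{\left(3,4 \right)}\right) + \frac{1}{5 - -12} = \frac{-24 - \left(4 + 3\right)}{3} + \frac{1}{5 - -12} = \frac{-24 - 7}{3} + \frac{1}{5 + 12} = \frac{-24 - 7}{3} + \frac{1}{17} = \frac{1}{3} \left(-31\right) + \frac{1}{17} = - \frac{31}{3} + \frac{1}{17} = - \frac{524}{51}$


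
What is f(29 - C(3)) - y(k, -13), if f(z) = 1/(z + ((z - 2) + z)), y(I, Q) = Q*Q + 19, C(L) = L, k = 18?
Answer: -14287/76 ≈ -187.99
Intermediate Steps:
y(I, Q) = 19 + Q² (y(I, Q) = Q² + 19 = 19 + Q²)
f(z) = 1/(-2 + 3*z) (f(z) = 1/(z + ((-2 + z) + z)) = 1/(z + (-2 + 2*z)) = 1/(-2 + 3*z))
f(29 - C(3)) - y(k, -13) = 1/(-2 + 3*(29 - 1*3)) - (19 + (-13)²) = 1/(-2 + 3*(29 - 3)) - (19 + 169) = 1/(-2 + 3*26) - 1*188 = 1/(-2 + 78) - 188 = 1/76 - 188 = -14287/76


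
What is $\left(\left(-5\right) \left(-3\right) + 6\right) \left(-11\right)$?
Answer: $-231$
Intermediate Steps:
$\left(\left(-5\right) \left(-3\right) + 6\right) \left(-11\right) = \left(15 + 6\right) \left(-11\right) = 21 \left(-11\right) = -231$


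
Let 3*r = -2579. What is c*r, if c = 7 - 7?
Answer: 0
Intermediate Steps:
r = -2579/3 (r = (⅓)*(-2579) = -2579/3 ≈ -859.67)
c = 0
c*r = 0*(-2579/3) = 0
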